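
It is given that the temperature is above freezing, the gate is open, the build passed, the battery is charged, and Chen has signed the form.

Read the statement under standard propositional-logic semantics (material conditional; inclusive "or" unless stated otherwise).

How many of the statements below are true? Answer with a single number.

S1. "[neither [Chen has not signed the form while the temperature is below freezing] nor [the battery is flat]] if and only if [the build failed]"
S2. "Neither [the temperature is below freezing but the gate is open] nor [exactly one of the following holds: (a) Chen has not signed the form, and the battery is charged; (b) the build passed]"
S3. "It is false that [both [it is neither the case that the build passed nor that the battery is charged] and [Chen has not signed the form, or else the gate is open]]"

1

Let R = "Chen has signed the form" (True), K = "the temperature is below freezing" (False), G = "the battery is charged" (True), U = "the build passed" (True), N = "the gate is open" (True).

S1: Parsed as ((not R and K) nor not G) iff not U

not R = not True = False
not R and K = False and False = False
not G = not True = False
(not R and K) nor not G = False nor False = True
not U = not True = False
((not R and K) nor not G) iff not U = True iff False = False
Thus S1 is false.

S2: Parsed as (K and N) nor ((not R and G) xor U)

K and N = False and True = False
not R = not True = False
not R and G = False and True = False
(not R and G) xor U = False xor True = True
(K and N) nor ((not R and G) xor U) = False nor True = False
Thus S2 is false.

S3: Parsed as not ((U nor G) and (not R or N))

U nor G = True nor True = False
not R = not True = False
not R or N = False or True = True
(U nor G) and (not R or N) = False and True = False
not ((U nor G) and (not R or N)) = not False = True
Thus S3 is true.

True statements: 1 (S3).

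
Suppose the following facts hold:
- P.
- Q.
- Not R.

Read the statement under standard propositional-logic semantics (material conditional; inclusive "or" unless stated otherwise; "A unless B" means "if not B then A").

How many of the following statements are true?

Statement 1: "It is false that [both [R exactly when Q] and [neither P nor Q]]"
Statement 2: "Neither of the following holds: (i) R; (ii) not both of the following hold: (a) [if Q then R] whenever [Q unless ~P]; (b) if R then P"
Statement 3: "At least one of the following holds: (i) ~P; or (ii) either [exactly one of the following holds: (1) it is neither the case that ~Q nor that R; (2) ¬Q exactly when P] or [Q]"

Statement 1: This is ~((R <-> Q) & (P nor Q)).

R <-> Q = F <-> T = F
P nor Q = T nor T = F
(R <-> Q) & (P nor Q) = F & F = F
~((R <-> Q) & (P nor Q)) = ~F = T
So Statement 1 is true.

Statement 2: Formalization: R nor (((Q | ~P) -> (Q -> R)) nand (R -> P))

~P = ~T = F
Q | ~P = T | F = T
Q -> R = T -> F = F
(Q | ~P) -> (Q -> R) = T -> F = F
R -> P = F -> T = T
((Q | ~P) -> (Q -> R)) nand (R -> P) = F nand T = T
R nor (((Q | ~P) -> (Q -> R)) nand (R -> P)) = F nor T = F
Thus Statement 2 is false.

Statement 3: This is ~P | (((~Q nor R) xor (~Q <-> P)) | Q).

~P = ~T = F
~Q = ~T = F
~Q nor R = F nor F = T
~Q = ~T = F
~Q <-> P = F <-> T = F
(~Q nor R) xor (~Q <-> P) = T xor F = T
((~Q nor R) xor (~Q <-> P)) | Q = T | T = T
~P | (((~Q nor R) xor (~Q <-> P)) | Q) = F | T = T
Thus Statement 3 is true.

2 of the 3 statements are true.

2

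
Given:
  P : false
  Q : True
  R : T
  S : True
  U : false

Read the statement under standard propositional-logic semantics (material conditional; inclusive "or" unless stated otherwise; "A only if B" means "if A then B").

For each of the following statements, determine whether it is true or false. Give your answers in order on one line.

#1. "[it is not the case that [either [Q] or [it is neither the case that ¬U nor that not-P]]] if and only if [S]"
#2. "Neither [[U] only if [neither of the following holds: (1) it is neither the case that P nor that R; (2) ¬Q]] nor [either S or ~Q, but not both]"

#1 False, #2 False

#1: This is ~(Q | (~U nor ~P)) <-> S.

~U = ~F = T
~P = ~F = T
~U nor ~P = T nor T = F
Q | (~U nor ~P) = T | F = T
~(Q | (~U nor ~P)) = ~T = F
~(Q | (~U nor ~P)) <-> S = F <-> T = F
Thus #1 is false.

#2: Formalization: (U -> ((P nor R) nor ~Q)) nor (S xor ~Q)

P nor R = F nor T = F
~Q = ~T = F
(P nor R) nor ~Q = F nor F = T
U -> ((P nor R) nor ~Q) = F -> T = T
~Q = ~T = F
S xor ~Q = T xor F = T
(U -> ((P nor R) nor ~Q)) nor (S xor ~Q) = T nor T = F
Hence #2 is false.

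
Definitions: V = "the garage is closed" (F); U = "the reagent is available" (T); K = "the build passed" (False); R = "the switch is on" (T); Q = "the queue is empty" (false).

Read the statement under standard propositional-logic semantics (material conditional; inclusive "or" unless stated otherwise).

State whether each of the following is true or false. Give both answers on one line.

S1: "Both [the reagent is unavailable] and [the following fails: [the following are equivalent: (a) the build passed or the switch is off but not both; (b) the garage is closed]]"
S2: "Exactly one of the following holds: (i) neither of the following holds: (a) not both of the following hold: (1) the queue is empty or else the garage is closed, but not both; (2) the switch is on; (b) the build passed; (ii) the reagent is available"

S1 false; S2 true

S1: This is ¬U ∧ ¬((K ⊕ ¬R) ↔ V).

¬U = ¬T = F
¬R = ¬T = F
K ⊕ ¬R = F ⊕ F = F
(K ⊕ ¬R) ↔ V = F ↔ F = T
¬((K ⊕ ¬R) ↔ V) = ¬T = F
¬U ∧ ¬((K ⊕ ¬R) ↔ V) = F ∧ F = F
Thus S1 is false.

S2: Formalization: (((Q ⊕ V) ↑ R) ↓ K) ⊕ U

Q ⊕ V = F ⊕ F = F
(Q ⊕ V) ↑ R = F ↑ T = T
((Q ⊕ V) ↑ R) ↓ K = T ↓ F = F
(((Q ⊕ V) ↑ R) ↓ K) ⊕ U = F ⊕ T = T
So S2 is true.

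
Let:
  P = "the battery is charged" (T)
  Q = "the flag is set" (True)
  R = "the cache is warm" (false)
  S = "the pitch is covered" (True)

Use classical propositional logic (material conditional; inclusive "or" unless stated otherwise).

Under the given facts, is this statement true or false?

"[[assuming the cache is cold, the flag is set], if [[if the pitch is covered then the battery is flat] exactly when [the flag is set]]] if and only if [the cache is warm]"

The statement is false.

Values: S=True, P=True, Q=True, R=False.
This is (((S -> not P) iff Q) -> (not R -> Q)) iff R.

not P = not True = False
S -> not P = True -> False = False
(S -> not P) iff Q = False iff True = False
not R = not False = True
not R -> Q = True -> True = True
((S -> not P) iff Q) -> (not R -> Q) = False -> True = True
(((S -> not P) iff Q) -> (not R -> Q)) iff R = True iff False = False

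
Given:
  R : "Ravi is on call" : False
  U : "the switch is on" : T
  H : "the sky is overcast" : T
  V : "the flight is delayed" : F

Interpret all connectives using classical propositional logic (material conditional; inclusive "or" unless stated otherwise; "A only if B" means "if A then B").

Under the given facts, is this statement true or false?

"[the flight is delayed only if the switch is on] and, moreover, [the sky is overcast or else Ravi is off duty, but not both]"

Values: V=False, U=True, H=True, R=False.
Parsed as (V -> U) and (H xor not R)

V -> U = False -> True = True
not R = not False = True
H xor not R = True xor True = False
(V -> U) and (H xor not R) = True and False = False

The statement is false.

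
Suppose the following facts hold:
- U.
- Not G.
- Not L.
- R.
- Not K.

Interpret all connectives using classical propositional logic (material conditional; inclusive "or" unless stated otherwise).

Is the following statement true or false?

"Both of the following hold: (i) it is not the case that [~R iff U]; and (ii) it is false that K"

Parsed as ¬(¬R ↔ U) ∧ ¬K

¬R = ¬T = F
¬R ↔ U = F ↔ T = F
¬(¬R ↔ U) = ¬F = T
¬K = ¬F = T
¬(¬R ↔ U) ∧ ¬K = T ∧ T = T

True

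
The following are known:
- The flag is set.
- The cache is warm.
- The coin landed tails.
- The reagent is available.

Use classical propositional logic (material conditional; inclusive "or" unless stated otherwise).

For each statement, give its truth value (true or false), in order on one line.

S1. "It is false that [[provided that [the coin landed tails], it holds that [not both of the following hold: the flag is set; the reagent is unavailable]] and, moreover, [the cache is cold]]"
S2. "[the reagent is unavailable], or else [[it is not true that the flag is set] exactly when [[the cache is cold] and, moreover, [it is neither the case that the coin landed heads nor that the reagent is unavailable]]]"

Let S = "the coin landed heads" (F), K = "the flag is set" (T), U = "the reagent is available" (T), P = "the cache is warm" (T).

S1: Formalization: ¬((¬S → (K ↑ ¬U)) ∧ ¬P)

¬S = ¬F = T
¬U = ¬T = F
K ↑ ¬U = T ↑ F = T
¬S → (K ↑ ¬U) = T → T = T
¬P = ¬T = F
(¬S → (K ↑ ¬U)) ∧ ¬P = T ∧ F = F
¬((¬S → (K ↑ ¬U)) ∧ ¬P) = ¬F = T
Thus S1 is true.

S2: Parsed as ¬U ∨ (¬K ↔ (¬P ∧ (S ↓ ¬U)))

¬U = ¬T = F
¬K = ¬T = F
¬P = ¬T = F
¬U = ¬T = F
S ↓ ¬U = F ↓ F = T
¬P ∧ (S ↓ ¬U) = F ∧ T = F
¬K ↔ (¬P ∧ (S ↓ ¬U)) = F ↔ F = T
¬U ∨ (¬K ↔ (¬P ∧ (S ↓ ¬U))) = F ∨ T = T
Thus S2 is true.

S1 True, S2 True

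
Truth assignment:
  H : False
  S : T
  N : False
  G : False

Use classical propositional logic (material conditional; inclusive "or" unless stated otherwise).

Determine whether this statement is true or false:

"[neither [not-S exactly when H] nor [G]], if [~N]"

The statement is false.

Formalization: ~N -> ((~S <-> H) nor G)

~N = ~F = T
~S = ~T = F
~S <-> H = F <-> F = T
(~S <-> H) nor G = T nor F = F
~N -> ((~S <-> H) nor G) = T -> F = F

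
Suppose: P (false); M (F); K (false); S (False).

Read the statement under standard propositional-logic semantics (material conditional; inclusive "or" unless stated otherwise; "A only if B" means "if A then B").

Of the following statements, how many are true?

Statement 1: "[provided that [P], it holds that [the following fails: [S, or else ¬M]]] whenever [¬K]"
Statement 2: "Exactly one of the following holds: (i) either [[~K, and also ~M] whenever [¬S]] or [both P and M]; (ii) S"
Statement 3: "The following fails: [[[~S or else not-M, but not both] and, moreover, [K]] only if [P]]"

2

Statement 1: Parsed as ¬K → (P → ¬(S ∨ ¬M))

¬K = ¬F = T
¬M = ¬F = T
S ∨ ¬M = F ∨ T = T
¬(S ∨ ¬M) = ¬T = F
P → ¬(S ∨ ¬M) = F → F = T
¬K → (P → ¬(S ∨ ¬M)) = T → T = T
So Statement 1 is true.

Statement 2: In symbols: ((¬S → (¬K ∧ ¬M)) ∨ (P ∧ M)) ⊕ S

¬S = ¬F = T
¬K = ¬F = T
¬M = ¬F = T
¬K ∧ ¬M = T ∧ T = T
¬S → (¬K ∧ ¬M) = T → T = T
P ∧ M = F ∧ F = F
(¬S → (¬K ∧ ¬M)) ∨ (P ∧ M) = T ∨ F = T
((¬S → (¬K ∧ ¬M)) ∨ (P ∧ M)) ⊕ S = T ⊕ F = T
Thus Statement 2 is true.

Statement 3: In symbols: ¬(((¬S ⊕ ¬M) ∧ K) → P)

¬S = ¬F = T
¬M = ¬F = T
¬S ⊕ ¬M = T ⊕ T = F
(¬S ⊕ ¬M) ∧ K = F ∧ F = F
((¬S ⊕ ¬M) ∧ K) → P = F → F = T
¬(((¬S ⊕ ¬M) ∧ K) → P) = ¬T = F
So Statement 3 is false.

True statements: 2.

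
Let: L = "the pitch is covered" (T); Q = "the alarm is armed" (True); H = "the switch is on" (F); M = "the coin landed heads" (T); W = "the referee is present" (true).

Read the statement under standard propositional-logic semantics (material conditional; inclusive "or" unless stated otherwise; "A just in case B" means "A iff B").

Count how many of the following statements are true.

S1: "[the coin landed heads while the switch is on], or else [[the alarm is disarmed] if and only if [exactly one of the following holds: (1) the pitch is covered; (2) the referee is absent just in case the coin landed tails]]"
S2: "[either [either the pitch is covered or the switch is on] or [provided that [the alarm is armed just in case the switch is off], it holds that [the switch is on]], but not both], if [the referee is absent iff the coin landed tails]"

S1: Formalization: (M and H) or (not Q iff (L xor (not W iff not M)))

M and H = True and False = False
not Q = not True = False
not W = not True = False
not M = not True = False
not W iff not M = False iff False = True
L xor (not W iff not M) = True xor True = False
not Q iff (L xor (not W iff not M)) = False iff False = True
(M and H) or (not Q iff (L xor (not W iff not M))) = False or True = True
Thus S1 is true.

S2: This is (not W iff not M) -> ((L or H) xor ((Q iff not H) -> H)).

not W = not True = False
not M = not True = False
not W iff not M = False iff False = True
L or H = True or False = True
not H = not False = True
Q iff not H = True iff True = True
(Q iff not H) -> H = True -> False = False
(L or H) xor ((Q iff not H) -> H) = True xor False = True
(not W iff not M) -> ((L or H) xor ((Q iff not H) -> H)) = True -> True = True
Hence S2 is true.

True statements: 2 (S1, S2).

2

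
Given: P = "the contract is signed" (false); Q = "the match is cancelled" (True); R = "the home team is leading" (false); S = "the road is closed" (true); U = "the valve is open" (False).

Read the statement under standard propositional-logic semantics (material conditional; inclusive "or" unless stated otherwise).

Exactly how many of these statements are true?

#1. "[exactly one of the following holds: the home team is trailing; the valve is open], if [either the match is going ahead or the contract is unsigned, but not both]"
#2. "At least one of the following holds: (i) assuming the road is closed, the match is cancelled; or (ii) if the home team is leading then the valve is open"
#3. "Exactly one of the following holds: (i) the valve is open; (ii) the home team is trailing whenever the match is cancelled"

3

#1: Parsed as (~Q xor ~P) -> (~R xor U)

~Q = ~T = F
~P = ~F = T
~Q xor ~P = F xor T = T
~R = ~F = T
~R xor U = T xor F = T
(~Q xor ~P) -> (~R xor U) = T -> T = T
Thus #1 is true.

#2: This is (S -> Q) | (R -> U).

S -> Q = T -> T = T
R -> U = F -> F = T
(S -> Q) | (R -> U) = T | T = T
Thus #2 is true.

#3: This is U xor (Q -> ~R).

~R = ~F = T
Q -> ~R = T -> T = T
U xor (Q -> ~R) = F xor T = T
Hence #3 is true.

True statements: 3 (#1, #2, #3).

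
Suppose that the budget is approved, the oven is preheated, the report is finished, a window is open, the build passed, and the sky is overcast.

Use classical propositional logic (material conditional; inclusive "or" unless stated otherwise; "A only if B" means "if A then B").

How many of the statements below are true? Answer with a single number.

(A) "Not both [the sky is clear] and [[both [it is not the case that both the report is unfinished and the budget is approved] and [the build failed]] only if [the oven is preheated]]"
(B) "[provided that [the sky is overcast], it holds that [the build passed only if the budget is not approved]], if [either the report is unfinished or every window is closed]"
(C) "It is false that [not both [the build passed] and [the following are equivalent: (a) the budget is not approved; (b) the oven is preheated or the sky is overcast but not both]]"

Let Q = "the sky is overcast" (T), R = "the report is finished" (T), H = "the budget is approved" (T), P = "the build passed" (T), V = "the oven is preheated" (T), M = "a window is open" (T).

(A): In symbols: ~Q nand (((~R nand H) & ~P) -> V)

~Q = ~T = F
~R = ~T = F
~R nand H = F nand T = T
~P = ~T = F
(~R nand H) & ~P = T & F = F
((~R nand H) & ~P) -> V = F -> T = T
~Q nand (((~R nand H) & ~P) -> V) = F nand T = T
So (A) is true.

(B): Parsed as (~R | ~M) -> (Q -> (P -> ~H))

~R = ~T = F
~M = ~T = F
~R | ~M = F | F = F
~H = ~T = F
P -> ~H = T -> F = F
Q -> (P -> ~H) = T -> F = F
(~R | ~M) -> (Q -> (P -> ~H)) = F -> F = T
Hence (B) is true.

(C): This is ~(P nand (~H <-> (V xor Q))).

~H = ~T = F
V xor Q = T xor T = F
~H <-> (V xor Q) = F <-> F = T
P nand (~H <-> (V xor Q)) = T nand T = F
~(P nand (~H <-> (V xor Q))) = ~F = T
Hence (C) is true.

True statements: 3.

3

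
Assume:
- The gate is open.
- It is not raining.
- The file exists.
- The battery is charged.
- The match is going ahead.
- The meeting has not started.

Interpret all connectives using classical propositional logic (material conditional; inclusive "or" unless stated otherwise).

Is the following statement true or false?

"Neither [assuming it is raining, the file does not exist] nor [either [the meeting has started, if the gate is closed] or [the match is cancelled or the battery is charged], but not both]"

Let H = "it is raining" (F), N = "the file exists" (T), U = "the gate is open" (T), R = "the meeting has started" (F), K = "the match is cancelled" (F), G = "the battery is charged" (T).
Formalization: (H -> ~N) nor ((~U -> R) xor (K | G))

~N = ~T = F
H -> ~N = F -> F = T
~U = ~T = F
~U -> R = F -> F = T
K | G = F | T = T
(~U -> R) xor (K | G) = T xor T = F
(H -> ~N) nor ((~U -> R) xor (K | G)) = T nor F = F

False.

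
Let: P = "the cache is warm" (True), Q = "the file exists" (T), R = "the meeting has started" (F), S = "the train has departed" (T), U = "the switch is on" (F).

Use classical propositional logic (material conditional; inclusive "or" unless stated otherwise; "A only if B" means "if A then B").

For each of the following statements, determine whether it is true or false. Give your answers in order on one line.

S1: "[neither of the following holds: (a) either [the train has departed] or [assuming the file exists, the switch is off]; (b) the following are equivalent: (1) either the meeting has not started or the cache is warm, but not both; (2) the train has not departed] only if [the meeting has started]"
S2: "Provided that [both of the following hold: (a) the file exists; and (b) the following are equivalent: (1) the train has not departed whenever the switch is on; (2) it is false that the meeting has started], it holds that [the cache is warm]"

S1: This is ((S | (Q -> ~U)) nor ((~R xor P) <-> ~S)) -> R.

~U = ~F = T
Q -> ~U = T -> T = T
S | (Q -> ~U) = T | T = T
~R = ~F = T
~R xor P = T xor T = F
~S = ~T = F
(~R xor P) <-> ~S = F <-> F = T
(S | (Q -> ~U)) nor ((~R xor P) <-> ~S) = T nor T = F
((S | (Q -> ~U)) nor ((~R xor P) <-> ~S)) -> R = F -> F = T
Hence S1 is true.

S2: Parsed as (Q & ((U -> ~S) <-> ~R)) -> P

~S = ~T = F
U -> ~S = F -> F = T
~R = ~F = T
(U -> ~S) <-> ~R = T <-> T = T
Q & ((U -> ~S) <-> ~R) = T & T = T
(Q & ((U -> ~S) <-> ~R)) -> P = T -> T = T
So S2 is true.

S1 T, S2 T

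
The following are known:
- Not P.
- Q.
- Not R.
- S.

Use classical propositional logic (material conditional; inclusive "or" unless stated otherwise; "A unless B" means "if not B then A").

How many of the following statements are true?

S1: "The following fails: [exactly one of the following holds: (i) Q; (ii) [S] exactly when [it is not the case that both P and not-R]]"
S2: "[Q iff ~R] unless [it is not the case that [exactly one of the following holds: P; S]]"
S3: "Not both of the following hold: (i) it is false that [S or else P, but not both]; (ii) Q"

S1: Formalization: ¬(Q ⊕ (S ↔ (P ↑ ¬R)))

¬R = ¬F = T
P ↑ ¬R = F ↑ T = T
S ↔ (P ↑ ¬R) = T ↔ T = T
Q ⊕ (S ↔ (P ↑ ¬R)) = T ⊕ T = F
¬(Q ⊕ (S ↔ (P ↑ ¬R))) = ¬F = T
Hence S1 is true.

S2: In symbols: (Q ↔ ¬R) ∨ ¬(P ⊕ S)

¬R = ¬F = T
Q ↔ ¬R = T ↔ T = T
P ⊕ S = F ⊕ T = T
¬(P ⊕ S) = ¬T = F
(Q ↔ ¬R) ∨ ¬(P ⊕ S) = T ∨ F = T
So S2 is true.

S3: In symbols: ¬(S ⊕ P) ↑ Q

S ⊕ P = T ⊕ F = T
¬(S ⊕ P) = ¬T = F
¬(S ⊕ P) ↑ Q = F ↑ T = T
Hence S3 is true.

Count: 3.

3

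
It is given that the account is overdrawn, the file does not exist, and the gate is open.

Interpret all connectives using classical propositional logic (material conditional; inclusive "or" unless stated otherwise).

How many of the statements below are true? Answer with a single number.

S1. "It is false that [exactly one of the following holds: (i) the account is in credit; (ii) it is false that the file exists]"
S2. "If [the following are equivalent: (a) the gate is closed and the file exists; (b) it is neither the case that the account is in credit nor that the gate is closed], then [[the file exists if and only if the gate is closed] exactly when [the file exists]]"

Let P = "the account is overdrawn" (T), Q = "the file exists" (F), R = "the gate is open" (T).

S1: This is ~(~P xor ~Q).

~P = ~T = F
~Q = ~F = T
~P xor ~Q = F xor T = T
~(~P xor ~Q) = ~T = F
Thus S1 is false.

S2: Formalization: ((~R & Q) <-> (~P nor ~R)) -> ((Q <-> ~R) <-> Q)

~R = ~T = F
~R & Q = F & F = F
~P = ~T = F
~R = ~T = F
~P nor ~R = F nor F = T
(~R & Q) <-> (~P nor ~R) = F <-> T = F
~R = ~T = F
Q <-> ~R = F <-> F = T
(Q <-> ~R) <-> Q = T <-> F = F
((~R & Q) <-> (~P nor ~R)) -> ((Q <-> ~R) <-> Q) = F -> F = T
So S2 is true.

Count: 1.

1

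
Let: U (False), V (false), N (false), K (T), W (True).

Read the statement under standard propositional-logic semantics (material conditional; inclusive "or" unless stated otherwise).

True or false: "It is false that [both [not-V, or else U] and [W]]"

The statement is false.

In symbols: ¬((¬V ∨ U) ∧ W)

¬V = ¬F = T
¬V ∨ U = T ∨ F = T
(¬V ∨ U) ∧ W = T ∧ T = T
¬((¬V ∨ U) ∧ W) = ¬T = F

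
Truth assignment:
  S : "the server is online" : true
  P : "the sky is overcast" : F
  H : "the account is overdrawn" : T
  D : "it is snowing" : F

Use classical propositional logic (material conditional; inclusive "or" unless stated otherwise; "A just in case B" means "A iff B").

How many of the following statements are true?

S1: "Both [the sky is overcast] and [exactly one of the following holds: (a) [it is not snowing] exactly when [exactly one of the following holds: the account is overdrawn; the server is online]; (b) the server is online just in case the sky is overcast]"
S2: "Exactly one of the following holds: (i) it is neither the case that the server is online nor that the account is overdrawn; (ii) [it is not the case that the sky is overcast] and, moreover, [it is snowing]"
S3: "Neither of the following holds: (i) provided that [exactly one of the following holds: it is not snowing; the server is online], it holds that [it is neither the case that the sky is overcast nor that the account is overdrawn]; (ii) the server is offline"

0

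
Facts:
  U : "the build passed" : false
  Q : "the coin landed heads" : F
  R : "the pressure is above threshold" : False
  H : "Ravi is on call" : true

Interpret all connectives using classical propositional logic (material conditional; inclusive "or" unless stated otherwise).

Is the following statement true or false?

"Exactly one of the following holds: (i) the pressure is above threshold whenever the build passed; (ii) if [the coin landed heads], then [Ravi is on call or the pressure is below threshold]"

False.

Parsed as (U → R) ⊕ (Q → (H ∨ ¬R))

U → R = F → F = T
¬R = ¬F = T
H ∨ ¬R = T ∨ T = T
Q → (H ∨ ¬R) = F → T = T
(U → R) ⊕ (Q → (H ∨ ¬R)) = T ⊕ T = F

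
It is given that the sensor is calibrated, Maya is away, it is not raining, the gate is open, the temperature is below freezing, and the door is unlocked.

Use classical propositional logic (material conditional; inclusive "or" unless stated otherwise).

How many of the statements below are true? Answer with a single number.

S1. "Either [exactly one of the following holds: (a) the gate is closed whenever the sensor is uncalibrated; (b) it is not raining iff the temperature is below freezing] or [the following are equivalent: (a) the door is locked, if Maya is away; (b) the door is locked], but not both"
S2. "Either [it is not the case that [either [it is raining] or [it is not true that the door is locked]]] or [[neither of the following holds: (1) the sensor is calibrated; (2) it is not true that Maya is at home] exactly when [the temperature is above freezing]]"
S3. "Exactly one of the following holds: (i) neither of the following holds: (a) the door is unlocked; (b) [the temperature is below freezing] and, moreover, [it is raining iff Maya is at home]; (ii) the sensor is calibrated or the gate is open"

Let P = "the sensor is calibrated" (True), S = "the gate is open" (True), R = "it is raining" (False), U = "the temperature is below freezing" (True), Q = "Maya is at home" (False), V = "the door is locked" (False).

S1: This is ((not P -> not S) xor (not R iff U)) xor ((not Q -> V) iff V).

not P = not True = False
not S = not True = False
not P -> not S = False -> False = True
not R = not False = True
not R iff U = True iff True = True
(not P -> not S) xor (not R iff U) = True xor True = False
not Q = not False = True
not Q -> V = True -> False = False
(not Q -> V) iff V = False iff False = True
((not P -> not S) xor (not R iff U)) xor ((not Q -> V) iff V) = False xor True = True
So S1 is true.

S2: Parsed as not (R or not V) or ((P nor not Q) iff not U)

not V = not False = True
R or not V = False or True = True
not (R or not V) = not True = False
not Q = not False = True
P nor not Q = True nor True = False
not U = not True = False
(P nor not Q) iff not U = False iff False = True
not (R or not V) or ((P nor not Q) iff not U) = False or True = True
Hence S2 is true.

S3: This is (not V nor (U and (R iff Q))) xor (P or S).

not V = not False = True
R iff Q = False iff False = True
U and (R iff Q) = True and True = True
not V nor (U and (R iff Q)) = True nor True = False
P or S = True or True = True
(not V nor (U and (R iff Q))) xor (P or S) = False xor True = True
Hence S3 is true.

True statements: 3 (S1, S2, S3).

3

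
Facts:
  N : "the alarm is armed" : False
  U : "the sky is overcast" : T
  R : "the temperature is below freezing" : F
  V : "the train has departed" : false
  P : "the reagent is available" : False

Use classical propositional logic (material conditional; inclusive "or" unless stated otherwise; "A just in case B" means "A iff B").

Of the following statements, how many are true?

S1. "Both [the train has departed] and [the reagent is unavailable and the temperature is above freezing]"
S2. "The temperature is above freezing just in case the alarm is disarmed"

S1: In symbols: V ∧ (¬P ∧ ¬R)

¬P = ¬F = T
¬R = ¬F = T
¬P ∧ ¬R = T ∧ T = T
V ∧ (¬P ∧ ¬R) = F ∧ T = F
Hence S1 is false.

S2: This is ¬R ↔ ¬N.

¬R = ¬F = T
¬N = ¬F = T
¬R ↔ ¬N = T ↔ T = T
So S2 is true.

Count: 1.

1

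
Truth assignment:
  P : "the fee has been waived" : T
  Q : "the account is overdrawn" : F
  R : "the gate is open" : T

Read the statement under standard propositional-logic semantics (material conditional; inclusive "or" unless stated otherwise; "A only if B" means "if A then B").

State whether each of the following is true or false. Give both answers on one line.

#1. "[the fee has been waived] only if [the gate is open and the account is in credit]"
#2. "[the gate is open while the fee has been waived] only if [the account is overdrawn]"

#1 T, #2 F

#1: This is P -> (R and not Q).

not Q = not False = True
R and not Q = True and True = True
P -> (R and not Q) = True -> True = True
So #1 is true.

#2: Formalization: (R and P) -> Q

R and P = True and True = True
(R and P) -> Q = True -> False = False
Hence #2 is false.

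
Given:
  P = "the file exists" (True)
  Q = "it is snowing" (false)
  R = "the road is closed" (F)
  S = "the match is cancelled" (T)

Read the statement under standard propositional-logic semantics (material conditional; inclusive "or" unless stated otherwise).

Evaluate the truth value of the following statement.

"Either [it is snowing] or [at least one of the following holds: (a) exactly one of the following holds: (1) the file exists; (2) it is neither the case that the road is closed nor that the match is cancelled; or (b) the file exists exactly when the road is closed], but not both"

This is Q ⊕ ((P ⊕ (R ↓ S)) ∨ (P ↔ R)).

R ↓ S = F ↓ T = F
P ⊕ (R ↓ S) = T ⊕ F = T
P ↔ R = T ↔ F = F
(P ⊕ (R ↓ S)) ∨ (P ↔ R) = T ∨ F = T
Q ⊕ ((P ⊕ (R ↓ S)) ∨ (P ↔ R)) = F ⊕ T = T

The statement is true.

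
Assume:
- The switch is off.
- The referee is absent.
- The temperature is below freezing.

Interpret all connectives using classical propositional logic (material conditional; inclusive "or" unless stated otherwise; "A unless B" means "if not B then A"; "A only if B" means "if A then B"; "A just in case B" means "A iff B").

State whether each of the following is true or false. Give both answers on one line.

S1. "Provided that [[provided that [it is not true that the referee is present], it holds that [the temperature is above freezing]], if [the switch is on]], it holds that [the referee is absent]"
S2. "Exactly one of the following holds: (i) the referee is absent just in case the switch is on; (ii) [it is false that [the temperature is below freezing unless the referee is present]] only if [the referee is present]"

S1 True; S2 True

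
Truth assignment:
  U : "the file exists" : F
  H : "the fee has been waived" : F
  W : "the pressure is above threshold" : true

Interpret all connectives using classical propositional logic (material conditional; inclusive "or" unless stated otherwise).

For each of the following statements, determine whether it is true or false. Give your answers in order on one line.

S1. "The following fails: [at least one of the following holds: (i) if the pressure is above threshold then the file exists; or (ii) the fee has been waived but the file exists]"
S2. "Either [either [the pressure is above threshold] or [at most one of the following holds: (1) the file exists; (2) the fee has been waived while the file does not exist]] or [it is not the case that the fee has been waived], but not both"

S1 T, S2 F

S1: Formalization: not ((W -> U) or (H and U))

W -> U = True -> False = False
H and U = False and False = False
(W -> U) or (H and U) = False or False = False
not ((W -> U) or (H and U)) = not False = True
Hence S1 is true.

S2: This is (W or (U nand (H and not U))) xor not H.

not U = not False = True
H and not U = False and True = False
U nand (H and not U) = False nand False = True
W or (U nand (H and not U)) = True or True = True
not H = not False = True
(W or (U nand (H and not U))) xor not H = True xor True = False
Thus S2 is false.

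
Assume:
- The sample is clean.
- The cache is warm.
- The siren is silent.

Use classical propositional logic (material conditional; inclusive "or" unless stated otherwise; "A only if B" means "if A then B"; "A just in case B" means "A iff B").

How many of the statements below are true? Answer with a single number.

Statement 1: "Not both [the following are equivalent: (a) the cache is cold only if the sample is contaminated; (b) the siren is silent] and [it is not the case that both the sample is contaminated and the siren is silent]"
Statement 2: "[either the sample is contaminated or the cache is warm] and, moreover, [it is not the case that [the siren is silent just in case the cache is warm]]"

Let U = "the cache is warm" (T), V = "the sample is contaminated" (F), S = "the siren is sounding" (F).

Statement 1: This is ((¬U → V) ↔ ¬S) ↑ (V ↑ ¬S).

¬U = ¬T = F
¬U → V = F → F = T
¬S = ¬F = T
(¬U → V) ↔ ¬S = T ↔ T = T
¬S = ¬F = T
V ↑ ¬S = F ↑ T = T
((¬U → V) ↔ ¬S) ↑ (V ↑ ¬S) = T ↑ T = F
Hence Statement 1 is false.

Statement 2: This is (V ∨ U) ∧ ¬(¬S ↔ U).

V ∨ U = F ∨ T = T
¬S = ¬F = T
¬S ↔ U = T ↔ T = T
¬(¬S ↔ U) = ¬T = F
(V ∨ U) ∧ ¬(¬S ↔ U) = T ∧ F = F
Hence Statement 2 is false.

0 of the 2 statements are true (none).

0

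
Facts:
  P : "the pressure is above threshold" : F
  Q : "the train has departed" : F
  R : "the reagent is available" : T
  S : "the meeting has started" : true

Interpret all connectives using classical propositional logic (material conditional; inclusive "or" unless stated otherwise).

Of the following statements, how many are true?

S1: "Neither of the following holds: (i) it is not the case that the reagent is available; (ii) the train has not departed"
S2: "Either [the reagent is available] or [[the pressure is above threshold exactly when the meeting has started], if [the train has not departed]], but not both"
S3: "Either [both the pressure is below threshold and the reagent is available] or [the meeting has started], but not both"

S1: In symbols: ¬R ↓ ¬Q

¬R = ¬T = F
¬Q = ¬F = T
¬R ↓ ¬Q = F ↓ T = F
Thus S1 is false.

S2: This is R ⊕ (¬Q → (P ↔ S)).

¬Q = ¬F = T
P ↔ S = F ↔ T = F
¬Q → (P ↔ S) = T → F = F
R ⊕ (¬Q → (P ↔ S)) = T ⊕ F = T
Hence S2 is true.

S3: Formalization: (¬P ∧ R) ⊕ S

¬P = ¬F = T
¬P ∧ R = T ∧ T = T
(¬P ∧ R) ⊕ S = T ⊕ T = F
Hence S3 is false.

1 of the 3 statements is true.

1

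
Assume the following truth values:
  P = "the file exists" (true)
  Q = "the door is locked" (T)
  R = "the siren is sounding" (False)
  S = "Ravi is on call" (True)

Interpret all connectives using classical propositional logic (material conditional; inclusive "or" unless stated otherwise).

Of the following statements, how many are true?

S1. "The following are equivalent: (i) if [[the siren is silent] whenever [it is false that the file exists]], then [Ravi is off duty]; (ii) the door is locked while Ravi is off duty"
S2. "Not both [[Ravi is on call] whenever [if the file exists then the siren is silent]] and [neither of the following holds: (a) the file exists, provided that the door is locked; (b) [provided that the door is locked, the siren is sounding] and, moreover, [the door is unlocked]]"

S1: In symbols: ((not P -> not R) -> not S) iff (Q and not S)

not P = not True = False
not R = not False = True
not P -> not R = False -> True = True
not S = not True = False
(not P -> not R) -> not S = True -> False = False
not S = not True = False
Q and not S = True and False = False
((not P -> not R) -> not S) iff (Q and not S) = False iff False = True
Hence S1 is true.

S2: Formalization: ((P -> not R) -> S) nand ((Q -> P) nor ((Q -> R) and not Q))

not R = not False = True
P -> not R = True -> True = True
(P -> not R) -> S = True -> True = True
Q -> P = True -> True = True
Q -> R = True -> False = False
not Q = not True = False
(Q -> R) and not Q = False and False = False
(Q -> P) nor ((Q -> R) and not Q) = True nor False = False
((P -> not R) -> S) nand ((Q -> P) nor ((Q -> R) and not Q)) = True nand False = True
Hence S2 is true.

2 of the 2 statements are true (S1, S2).

2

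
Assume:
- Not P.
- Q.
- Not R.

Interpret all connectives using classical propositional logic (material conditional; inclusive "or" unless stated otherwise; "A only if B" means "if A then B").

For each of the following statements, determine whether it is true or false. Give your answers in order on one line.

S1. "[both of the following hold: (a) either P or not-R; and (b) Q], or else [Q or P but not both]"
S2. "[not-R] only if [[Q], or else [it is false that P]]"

S1: Parsed as ((P ∨ ¬R) ∧ Q) ∨ (Q ⊕ P)

¬R = ¬F = T
P ∨ ¬R = F ∨ T = T
(P ∨ ¬R) ∧ Q = T ∧ T = T
Q ⊕ P = T ⊕ F = T
((P ∨ ¬R) ∧ Q) ∨ (Q ⊕ P) = T ∨ T = T
So S1 is true.

S2: In symbols: ¬R → (Q ∨ ¬P)

¬R = ¬F = T
¬P = ¬F = T
Q ∨ ¬P = T ∨ T = T
¬R → (Q ∨ ¬P) = T → T = T
Hence S2 is true.

S1 true; S2 true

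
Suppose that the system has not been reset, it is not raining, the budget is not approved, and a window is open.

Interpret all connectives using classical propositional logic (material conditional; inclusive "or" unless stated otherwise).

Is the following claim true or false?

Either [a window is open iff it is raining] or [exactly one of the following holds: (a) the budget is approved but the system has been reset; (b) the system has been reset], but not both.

Let N = "a window is open" (T), H = "it is raining" (F), R = "the budget is approved" (F), V = "the system has been reset" (F).
Formalization: (N <-> H) xor ((R & V) xor V)

N <-> H = T <-> F = F
R & V = F & F = F
(R & V) xor V = F xor F = F
(N <-> H) xor ((R & V) xor V) = F xor F = F

False.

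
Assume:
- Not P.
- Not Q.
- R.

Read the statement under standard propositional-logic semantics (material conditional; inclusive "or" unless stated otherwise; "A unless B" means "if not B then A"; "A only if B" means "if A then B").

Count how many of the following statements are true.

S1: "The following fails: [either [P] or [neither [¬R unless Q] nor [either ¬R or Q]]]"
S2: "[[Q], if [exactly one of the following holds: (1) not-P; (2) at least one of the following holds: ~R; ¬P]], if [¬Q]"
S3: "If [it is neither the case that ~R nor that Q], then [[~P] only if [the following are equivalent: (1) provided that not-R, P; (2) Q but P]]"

S1: In symbols: not (P or ((not R or Q) nor (not R or Q)))

not R = not True = False
not R or Q = False or False = False
not R = not True = False
not R or Q = False or False = False
(not R or Q) nor (not R or Q) = False nor False = True
P or ((not R or Q) nor (not R or Q)) = False or True = True
not (P or ((not R or Q) nor (not R or Q))) = not True = False
Thus S1 is false.

S2: In symbols: not Q -> ((not P xor (not R or not P)) -> Q)

not Q = not False = True
not P = not False = True
not R = not True = False
not P = not False = True
not R or not P = False or True = True
not P xor (not R or not P) = True xor True = False
(not P xor (not R or not P)) -> Q = False -> False = True
not Q -> ((not P xor (not R or not P)) -> Q) = True -> True = True
So S2 is true.

S3: Parsed as (not R nor Q) -> (not P -> ((not R -> P) iff (Q and P)))

not R = not True = False
not R nor Q = False nor False = True
not P = not False = True
not R = not True = False
not R -> P = False -> False = True
Q and P = False and False = False
(not R -> P) iff (Q and P) = True iff False = False
not P -> ((not R -> P) iff (Q and P)) = True -> False = False
(not R nor Q) -> (not P -> ((not R -> P) iff (Q and P))) = True -> False = False
Hence S3 is false.

Count: 1.

1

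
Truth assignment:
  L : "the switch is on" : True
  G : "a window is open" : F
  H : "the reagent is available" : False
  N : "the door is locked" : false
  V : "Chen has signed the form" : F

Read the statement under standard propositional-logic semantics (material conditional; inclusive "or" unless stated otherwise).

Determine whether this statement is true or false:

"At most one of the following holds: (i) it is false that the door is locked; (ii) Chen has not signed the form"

Values: N=F, V=F.
In symbols: ¬N ↑ ¬V

¬N = ¬F = T
¬V = ¬F = T
¬N ↑ ¬V = T ↑ T = F

False.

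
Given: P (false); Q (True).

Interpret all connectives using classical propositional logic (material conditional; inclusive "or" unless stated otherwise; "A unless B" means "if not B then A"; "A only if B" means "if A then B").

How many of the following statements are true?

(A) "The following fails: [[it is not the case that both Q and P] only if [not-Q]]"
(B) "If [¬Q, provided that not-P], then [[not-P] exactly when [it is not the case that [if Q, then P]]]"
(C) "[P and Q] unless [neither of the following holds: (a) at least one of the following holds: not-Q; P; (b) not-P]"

(A): In symbols: ¬((Q ↑ P) → ¬Q)

Q ↑ P = T ↑ F = T
¬Q = ¬T = F
(Q ↑ P) → ¬Q = T → F = F
¬((Q ↑ P) → ¬Q) = ¬F = T
So (A) is true.

(B): Parsed as (¬P → ¬Q) → (¬P ↔ ¬(Q → P))

¬P = ¬F = T
¬Q = ¬T = F
¬P → ¬Q = T → F = F
¬P = ¬F = T
Q → P = T → F = F
¬(Q → P) = ¬F = T
¬P ↔ ¬(Q → P) = T ↔ T = T
(¬P → ¬Q) → (¬P ↔ ¬(Q → P)) = F → T = T
So (B) is true.

(C): In symbols: (P ∧ Q) ∨ ((¬Q ∨ P) ↓ ¬P)

P ∧ Q = F ∧ T = F
¬Q = ¬T = F
¬Q ∨ P = F ∨ F = F
¬P = ¬F = T
(¬Q ∨ P) ↓ ¬P = F ↓ T = F
(P ∧ Q) ∨ ((¬Q ∨ P) ↓ ¬P) = F ∨ F = F
Thus (C) is false.

2 of the 3 statements are true.

2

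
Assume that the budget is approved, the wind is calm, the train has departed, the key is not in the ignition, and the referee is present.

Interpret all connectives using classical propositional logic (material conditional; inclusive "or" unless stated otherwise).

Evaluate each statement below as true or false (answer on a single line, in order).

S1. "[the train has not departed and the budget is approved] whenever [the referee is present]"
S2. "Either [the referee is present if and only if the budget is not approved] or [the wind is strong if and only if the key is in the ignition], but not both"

Let L = "the referee is present" (T), K = "the train has departed" (T), Q = "the budget is approved" (T), U = "the wind is strong" (F), V = "the key is in the ignition" (F).

S1: Parsed as L → (¬K ∧ Q)

¬K = ¬T = F
¬K ∧ Q = F ∧ T = F
L → (¬K ∧ Q) = T → F = F
Hence S1 is false.

S2: Parsed as (L ↔ ¬Q) ⊕ (U ↔ V)

¬Q = ¬T = F
L ↔ ¬Q = T ↔ F = F
U ↔ V = F ↔ F = T
(L ↔ ¬Q) ⊕ (U ↔ V) = F ⊕ T = T
Thus S2 is true.

S1 F, S2 T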